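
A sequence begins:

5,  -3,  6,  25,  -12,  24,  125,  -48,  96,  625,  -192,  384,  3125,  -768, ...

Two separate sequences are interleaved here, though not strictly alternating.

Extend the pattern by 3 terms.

1536, 15625, -3072

The slot pattern repeats as ABB (period 3), so there are 2 interleaved tracks.
Subsequence A: 5, 25, 125, 625, 3125. Powers 5^1, 5^2, 5^3, ….
Subsequence B: -3, 6, -12, 24, -48, 96, -192, 384, -768. A geometric progression (common ratio -2).
The 15th slot belongs to subsequence B; its 10th term is 1536.
Term 16 comes from subsequence A (its 6th entry): 15625.
Term 17 comes from subsequence B (its 11th entry): -3072.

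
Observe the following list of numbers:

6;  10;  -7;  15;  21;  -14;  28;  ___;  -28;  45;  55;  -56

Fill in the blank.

Reading positions in blocks of 3 reveals the pattern AAB — 2 tracks woven together.
Stream A: 6, 10, 15, 21, 28, ?, 45, 55 (triangular numbers starting at T_3).
Stream B: -7, -14, -28, -56 (a geometric progression (common ratio 2)).
The gap is stream A's term 6; the rule gives 36.

36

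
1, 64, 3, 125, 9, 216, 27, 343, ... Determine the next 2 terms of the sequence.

Split by position mod 2 into 2 tracks.
Stream A is 1, 3, 9, 27, which is successive powers of 3.
Stream B is 64, 125, 216, 343, which is perfect cubes starting at 4³.
Position 9 → stream A, term 5 = 81.
Position 10 falls in stream B as its term 5, giving 512.

81, 512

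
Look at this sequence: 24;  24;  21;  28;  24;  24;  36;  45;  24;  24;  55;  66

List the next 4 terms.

Reading positions in blocks of 4 reveals the pattern AABB — 2 tracks woven together.
Track A: 24, 24, 24, 24, 24, 24 (the constant sequence 24).
Track B: 21, 28, 36, 45, 55, 66 (triangular numbers n(n+1)/2 for n = 6, 7, …).
Position 13 → track A, term 7 = 24.
Term 14 comes from track A (its 8th entry): 24.
The 15th slot belongs to track B; its 7th term is 78.
The 16th slot belongs to track B; its 8th term is 91.

24, 24, 78, 91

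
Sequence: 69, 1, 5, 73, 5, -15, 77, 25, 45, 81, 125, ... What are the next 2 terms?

-135, 85

Taking every 3rd term gives 3 separate tracks.
Track A = 69, 73, 77, 81: arithmetic, step +4.
Track B = 1, 5, 25, 125: successive powers of 5.
Track C = 5, -15, 45: multiplying by -3 each time.
Position 12 → track C, term 4 = -135.
The 13th slot belongs to track A; its 5th term is 85.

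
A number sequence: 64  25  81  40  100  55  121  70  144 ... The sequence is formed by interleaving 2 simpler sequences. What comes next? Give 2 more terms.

Taking every 2nd term gives 2 separate tracks.
Track A: 64, 81, 100, 121, 144 (perfect squares starting at 8²).
Track B: 25, 40, 55, 70 (arithmetic, step +15).
Position 10 falls in track B as its term 5, giving 85.
Position 11 falls in track A as its term 6, giving 169.

85, 169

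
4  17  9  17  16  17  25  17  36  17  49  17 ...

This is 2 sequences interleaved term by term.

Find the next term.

The terms cycle through 2 interleaved subsequences.
Track A: 4, 9, 16, 25, 36, 49 (consecutive squares n² from n = 2).
Track B: 17, 17, 17, 17, 17, 17 (the constant sequence 17).
Position 13 → track A, term 7 = 64.

64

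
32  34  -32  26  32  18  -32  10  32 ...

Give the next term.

2

Taking every 2nd term gives 2 separate tracks.
Stream A: 32, -32, 32, -32, 32 (alternating ±32).
Stream B: 34, 26, 18, 10 (arithmetic with common difference −8).
Position 10 → stream B, term 5 = 2.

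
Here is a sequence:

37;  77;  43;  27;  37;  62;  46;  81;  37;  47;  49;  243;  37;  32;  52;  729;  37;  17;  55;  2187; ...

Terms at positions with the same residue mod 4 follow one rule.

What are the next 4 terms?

Taking every 4th term gives 4 separate tracks.
Subsequence A = 37, 37, 37, 37, 37: constant 37.
Subsequence B = 77, 62, 47, 32, 17: arithmetic with common difference −15.
Subsequence C = 43, 46, 49, 52, 55: adding 3 each time.
Subsequence D = 27, 81, 243, 729, 2187: successive powers of 3.
Position 21 falls in subsequence A as its term 6, giving 37.
Position 22 falls in subsequence B as its term 6, giving 2.
Position 23 → subsequence C, term 6 = 58.
Position 24 → subsequence D, term 6 = 6561.

37, 2, 58, 6561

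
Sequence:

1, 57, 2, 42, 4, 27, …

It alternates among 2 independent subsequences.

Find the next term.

8

Split by position mod 2 into 2 tracks.
Stream A = 1, 2, 4: powers of 2.
Stream B = 57, 42, 27: arithmetic, step −15.
Term 7 comes from stream A (its 4th entry): 8.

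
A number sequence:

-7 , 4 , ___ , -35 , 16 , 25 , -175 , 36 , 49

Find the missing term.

9

The slot pattern repeats as ABB (period 3), so there are 2 interleaved tracks.
Track A: -7, -35, -175. A geometric progression (common ratio 5).
Track B: 4, ?, 16, 25, 36, 49. Consecutive squares n² from n = 2.
Track B's pattern makes the blank 9.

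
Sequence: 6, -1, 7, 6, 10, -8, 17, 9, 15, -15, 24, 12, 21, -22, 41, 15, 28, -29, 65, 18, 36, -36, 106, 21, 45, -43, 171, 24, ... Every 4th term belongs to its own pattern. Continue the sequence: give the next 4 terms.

Split by position mod 4: positions 1, 5, 9, … form one track, and each other residue class forms its own.
Stream A is 6, 10, 15, 21, 28, 36, 45, which is triangular numbers starting at T_3.
Stream B is -1, -8, -15, -22, -29, -36, -43, which is linear: a_n = 6 − 7·n.
Stream C is 7, 17, 24, 41, 65, 106, 171, which is a Fibonacci-like recurrence a_n = a_{n-1} + a_{n-2}.
Stream D is 6, 9, 12, 15, 18, 21, 24, which is arithmetic with common difference +3.
Position 29 falls in stream A as its term 8, giving 55.
The 30th slot belongs to stream B; its 8th term is -50.
Position 31 falls in stream C as its term 8, giving 277.
Term 32 comes from stream D (its 8th entry): 27.

55, -50, 277, 27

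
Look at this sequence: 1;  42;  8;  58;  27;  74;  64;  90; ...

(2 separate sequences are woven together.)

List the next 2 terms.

Split by position mod 2 into 2 tracks.
Stream A = 1, 8, 27, 64: consecutive cubes n³ from n = 1.
Stream B = 42, 58, 74, 90: arithmetic with common difference +16.
Position 9 → stream A, term 5 = 125.
Position 10 falls in stream B as its term 5, giving 106.

125, 106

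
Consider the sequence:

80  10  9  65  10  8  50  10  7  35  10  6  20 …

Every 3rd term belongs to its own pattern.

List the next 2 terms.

10, 5

Split by position mod 3: positions 1, 4, 7, … form one track, and each other residue class forms its own.
Stream A: 80, 65, 50, 35, 20. Arithmetic, step −15.
Stream B: 10, 10, 10, 10. Constant 10.
Stream C: 9, 8, 7, 6. Arithmetic with common difference −1.
Term 14 comes from stream B (its 5th entry): 10.
Term 15 comes from stream C (its 5th entry): 5.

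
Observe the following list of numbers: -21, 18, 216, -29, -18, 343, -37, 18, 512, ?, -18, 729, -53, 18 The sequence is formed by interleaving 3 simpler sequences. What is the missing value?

The terms cycle through 3 interleaved subsequences.
Subsequence A: -21, -29, -37, ?, -53 — arithmetic, step −8.
Subsequence B: 18, -18, 18, -18, 18 — alternating ±18.
Subsequence C: 216, 343, 512, 729 — consecutive cubes n³ from n = 6.
The gap is subsequence A's term 4; the rule gives -45.

-45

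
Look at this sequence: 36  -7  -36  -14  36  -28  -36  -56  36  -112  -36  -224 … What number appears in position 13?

Split by position mod 2 into 2 tracks.
Subsequence A: 36, -36, 36, -36, 36, -36. The oscillation 36·(−1)^(n+1).
Subsequence B: -7, -14, -28, -56, -112, -224. Geometric with ratio 2.
Position 13 → subsequence A, term 7 = 36.

36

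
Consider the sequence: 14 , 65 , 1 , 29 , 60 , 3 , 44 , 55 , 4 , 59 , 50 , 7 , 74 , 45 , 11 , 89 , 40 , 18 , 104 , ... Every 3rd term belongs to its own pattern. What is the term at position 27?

Split by position mod 3 into 3 tracks.
Stream A is 14, 29, 44, 59, 74, 89, 104, which is adding 15 each time.
Stream B is 65, 60, 55, 50, 45, 40, which is arithmetic with common difference −5.
Stream C is 1, 3, 4, 7, 11, 18, which is each term equals the sum of the previous two.
Position 27 → stream C, term 9 = 76.

76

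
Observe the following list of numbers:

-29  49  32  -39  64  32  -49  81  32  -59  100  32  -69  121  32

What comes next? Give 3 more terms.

-79, 144, 32

Split by position mod 3 into 3 tracks.
Subsequence A: -29, -39, -49, -59, -69 — arithmetic, step −10.
Subsequence B: 49, 64, 81, 100, 121 — consecutive squares n² from n = 7.
Subsequence C: 32, 32, 32, 32, 32 — always 32.
Position 16 → subsequence A, term 6 = -79.
The 17th slot belongs to subsequence B; its 6th term is 144.
Term 18 comes from subsequence C (its 6th entry): 32.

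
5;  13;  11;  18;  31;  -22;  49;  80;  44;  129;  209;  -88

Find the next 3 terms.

Positions follow the repeating pattern AAB; grouping by letter gives 2 tracks.
Subsequence A: 5, 13, 18, 31, 49, 80, 129, 209. A Fibonacci-like recurrence a_n = a_{n-1} + a_{n-2}.
Subsequence B: 11, -22, 44, -88. A geometric progression (common ratio -2).
Term 13 comes from subsequence A (its 9th entry): 338.
Term 14 comes from subsequence A (its 10th entry): 547.
Position 15 falls in subsequence B as its term 5, giving 176.

338, 547, 176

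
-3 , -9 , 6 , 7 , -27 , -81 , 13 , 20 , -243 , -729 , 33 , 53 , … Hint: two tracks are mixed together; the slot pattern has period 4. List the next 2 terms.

-2187, -6561

Reading positions in blocks of 4 reveals the pattern AABB — 2 tracks woven together.
Track A: -3, -9, -27, -81, -243, -729 — a geometric progression (common ratio 3).
Track B: 6, 7, 13, 20, 33, 53 — a Fibonacci-like recurrence a_n = a_{n-1} + a_{n-2}.
Term 13 comes from track A (its 7th entry): -2187.
The 14th slot belongs to track A; its 8th term is -6561.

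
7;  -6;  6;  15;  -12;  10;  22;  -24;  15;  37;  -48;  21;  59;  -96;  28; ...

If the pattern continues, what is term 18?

Taking every 3rd term gives 3 separate tracks.
Track A is 7, 15, 22, 37, 59, which is each term equals the sum of the previous two.
Track B is -6, -12, -24, -48, -96, which is a geometric progression (common ratio 2).
Track C is 6, 10, 15, 21, 28, which is the triangular numbers T_3, T_4, ….
Position 18 → track C, term 6 = 36.

36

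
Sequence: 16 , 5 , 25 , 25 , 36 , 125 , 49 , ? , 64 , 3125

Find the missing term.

Taking every 2nd term gives 2 separate tracks.
Subsequence A: 16, 25, 36, 49, 64 — consecutive squares n² from n = 4.
Subsequence B: 5, 25, 125, ?, 3125 — successive powers of 5.
The gap is subsequence B's term 4; the rule gives 625.

625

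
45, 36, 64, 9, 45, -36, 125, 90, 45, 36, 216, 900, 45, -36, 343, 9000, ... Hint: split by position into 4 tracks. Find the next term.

Read the sequence 4 terms at a time; column i is its own pattern.
Track A: 45, 45, 45, 45. The constant sequence 45.
Track B: 36, -36, 36, -36. The oscillation 36·(−1)^(n+1).
Track C: 64, 125, 216, 343. Perfect cubes starting at 4³.
Track D: 9, 90, 900, 9000. Multiplying by 10 each time.
Position 17 → track A, term 5 = 45.

45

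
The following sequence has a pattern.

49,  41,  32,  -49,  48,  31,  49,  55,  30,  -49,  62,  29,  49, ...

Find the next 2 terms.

Split by position mod 3 into 3 tracks.
Subsequence A: 49, -49, 49, -49, 49 — the oscillation 49·(−1)^(n+1).
Subsequence B: 41, 48, 55, 62 — arithmetic, step +7.
Subsequence C: 32, 31, 30, 29 — subtracting 1 each time.
The 14th slot belongs to subsequence B; its 5th term is 69.
Position 15 falls in subsequence C as its term 5, giving 28.

69, 28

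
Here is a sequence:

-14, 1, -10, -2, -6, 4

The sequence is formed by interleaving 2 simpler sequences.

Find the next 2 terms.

-2, -8

Split by position mod 2 into 2 tracks.
Track A: -14, -10, -6. Linear: a_n = -18 + 4·n.
Track B: 1, -2, 4. Geometric with ratio -2.
The 7th slot belongs to track A; its 4th term is -2.
Term 8 comes from track B (its 4th entry): -8.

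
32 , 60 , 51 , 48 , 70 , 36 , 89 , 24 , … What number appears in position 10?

Odd-indexed and even-indexed terms follow separate rules.
Subsequence A: 32, 51, 70, 89 (arithmetic with common difference +19).
Subsequence B: 60, 48, 36, 24 (linear: a_n = 72 − 12·n).
Position 10 → subsequence B, term 5 = 12.

12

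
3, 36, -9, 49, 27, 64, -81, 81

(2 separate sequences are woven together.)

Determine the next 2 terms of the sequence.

Taking every 2nd term gives 2 separate tracks.
Track A: 3, -9, 27, -81 (multiplying by -3 each time).
Track B: 36, 49, 64, 81 (consecutive squares n² from n = 6).
Term 9 comes from track A (its 5th entry): 243.
The 10th slot belongs to track B; its 5th term is 100.

243, 100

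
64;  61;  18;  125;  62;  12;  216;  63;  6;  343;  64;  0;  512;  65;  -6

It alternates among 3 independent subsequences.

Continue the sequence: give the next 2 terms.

Taking every 3rd term gives 3 separate tracks.
Stream A: 64, 125, 216, 343, 512 — perfect cubes starting at 4³.
Stream B: 61, 62, 63, 64, 65 — linear: a_n = 60 + n.
Stream C: 18, 12, 6, 0, -6 — arithmetic with common difference −6.
The 16th slot belongs to stream A; its 6th term is 729.
Position 17 falls in stream B as its term 6, giving 66.

729, 66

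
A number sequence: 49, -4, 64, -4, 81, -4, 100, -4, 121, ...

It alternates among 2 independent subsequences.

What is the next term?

-4

Positions 1, 3, 5, … form one subsequence and positions 2, 4, 6, … form another.
Stream A = 49, 64, 81, 100, 121: the squares 7², 8², 9², ….
Stream B = -4, -4, -4, -4: constant -4.
Term 10 comes from stream B (its 5th entry): -4.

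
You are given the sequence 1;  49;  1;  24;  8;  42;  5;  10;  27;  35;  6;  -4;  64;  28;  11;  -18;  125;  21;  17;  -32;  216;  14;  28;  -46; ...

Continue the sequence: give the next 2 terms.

Read the sequence 4 terms at a time; column i is its own pattern.
Subsequence A: 1, 8, 27, 64, 125, 216 (perfect cubes starting at 1³).
Subsequence B: 49, 42, 35, 28, 21, 14 (linear: a_n = 56 − 7·n).
Subsequence C: 1, 5, 6, 11, 17, 28 (each term equals the sum of the previous two).
Subsequence D: 24, 10, -4, -18, -32, -46 (arithmetic with common difference −14).
Term 25 comes from subsequence A (its 7th entry): 343.
The 26th slot belongs to subsequence B; its 7th term is 7.

343, 7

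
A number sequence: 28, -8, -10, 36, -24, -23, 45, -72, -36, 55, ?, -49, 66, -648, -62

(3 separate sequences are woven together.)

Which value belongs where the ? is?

-216

Split by position mod 3 into 3 tracks.
Subsequence A is 28, 36, 45, 55, 66, which is the triangular numbers T_7, T_8, ….
Subsequence B is -8, -24, -72, ?, -648, which is multiplying by 3 each time.
Subsequence C is -10, -23, -36, -49, -62, which is subtracting 13 each time.
So the missing entry in subsequence B is -216.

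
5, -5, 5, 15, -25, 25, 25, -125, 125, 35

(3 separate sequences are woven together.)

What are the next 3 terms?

Split by position mod 3 into 3 tracks.
Subsequence A: 5, 15, 25, 35. Linear: a_n = -5 + 10·n.
Subsequence B: -5, -25, -125. Geometric with ratio 5.
Subsequence C: 5, 25, 125. Powers of 5.
Term 11 comes from subsequence B (its 4th entry): -625.
The 12th slot belongs to subsequence C; its 4th term is 625.
Position 13 → subsequence A, term 5 = 45.

-625, 625, 45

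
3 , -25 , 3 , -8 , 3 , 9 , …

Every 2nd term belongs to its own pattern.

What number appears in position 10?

43

Odd-indexed and even-indexed terms follow separate rules.
Track A: 3, 3, 3. The constant sequence 3.
Track B: -25, -8, 9. Arithmetic with common difference +17.
Position 10 falls in track B as its term 5, giving 43.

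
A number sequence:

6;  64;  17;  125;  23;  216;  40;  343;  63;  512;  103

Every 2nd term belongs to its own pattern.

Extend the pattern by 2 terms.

729, 166

Split by position mod 2 into 2 tracks.
Subsequence A: 6, 17, 23, 40, 63, 103 — Fibonacci-style (each term is the sum of the two before it).
Subsequence B: 64, 125, 216, 343, 512 — the cubes 4³, 5³, 6³, ….
Position 12 → subsequence B, term 6 = 729.
Position 13 falls in subsequence A as its term 7, giving 166.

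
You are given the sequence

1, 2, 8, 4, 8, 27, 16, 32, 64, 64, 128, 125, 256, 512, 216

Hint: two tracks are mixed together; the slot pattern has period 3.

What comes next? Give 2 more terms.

Reading positions in blocks of 3 reveals the pattern AAB — 2 tracks woven together.
Subsequence A = 1, 2, 4, 8, 16, 32, 64, 128, 256, 512: powers 2^0, 2^1, 2^2, ….
Subsequence B = 8, 27, 64, 125, 216: the cubes 2³, 3³, 4³, ….
Term 16 comes from subsequence A (its 11th entry): 1024.
Position 17 falls in subsequence A as its term 12, giving 2048.

1024, 2048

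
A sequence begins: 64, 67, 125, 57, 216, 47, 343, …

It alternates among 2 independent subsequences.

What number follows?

37

Taking every 2nd term gives 2 separate tracks.
Stream A: 64, 125, 216, 343. The cubes 4³, 5³, 6³, ….
Stream B: 67, 57, 47. Arithmetic, step −10.
Position 8 → stream B, term 4 = 37.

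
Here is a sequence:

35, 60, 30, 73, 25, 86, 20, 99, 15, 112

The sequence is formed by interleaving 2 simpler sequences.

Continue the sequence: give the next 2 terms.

Taking every 2nd term gives 2 separate tracks.
Subsequence A = 35, 30, 25, 20, 15: arithmetic with common difference −5.
Subsequence B = 60, 73, 86, 99, 112: linear: a_n = 47 + 13·n.
Term 11 comes from subsequence A (its 6th entry): 10.
Position 12 → subsequence B, term 6 = 125.

10, 125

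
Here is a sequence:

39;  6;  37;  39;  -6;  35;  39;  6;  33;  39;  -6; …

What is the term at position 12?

Taking every 3rd term gives 3 separate tracks.
Subsequence A = 39, 39, 39, 39: the constant sequence 39.
Subsequence B = 6, -6, 6, -6: the oscillation 6·(−1)^(n+1).
Subsequence C = 37, 35, 33: arithmetic, step −2.
Position 12 → subsequence C, term 4 = 31.

31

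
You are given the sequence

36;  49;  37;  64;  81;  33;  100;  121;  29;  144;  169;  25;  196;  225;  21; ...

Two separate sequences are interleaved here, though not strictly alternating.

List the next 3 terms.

The slot pattern repeats as AAB (period 3), so there are 2 interleaved tracks.
Stream A is 36, 49, 64, 81, 100, 121, 144, 169, 196, 225, which is the squares 6², 7², 8², ….
Stream B is 37, 33, 29, 25, 21, which is arithmetic, step −4.
The 16th slot belongs to stream A; its 11th term is 256.
Term 17 comes from stream A (its 12th entry): 289.
Position 18 falls in stream B as its term 6, giving 17.

256, 289, 17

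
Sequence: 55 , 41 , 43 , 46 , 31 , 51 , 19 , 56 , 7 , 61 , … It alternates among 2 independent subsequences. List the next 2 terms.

-5, 66

Odd-indexed and even-indexed terms follow separate rules.
Track A is 55, 43, 31, 19, 7, which is arithmetic, step −12.
Track B is 41, 46, 51, 56, 61, which is arithmetic, step +5.
Term 11 comes from track A (its 6th entry): -5.
Term 12 comes from track B (its 6th entry): 66.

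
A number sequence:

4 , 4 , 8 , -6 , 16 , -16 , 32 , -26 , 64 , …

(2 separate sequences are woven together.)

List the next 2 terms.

-36, 128

Split by position mod 2 into 2 tracks.
Track A is 4, 8, 16, 32, 64, which is powers 2^2, 2^3, 2^4, ….
Track B is 4, -6, -16, -26, which is linear: a_n = 14 − 10·n.
Position 10 falls in track B as its term 5, giving -36.
The 11th slot belongs to track A; its 6th term is 128.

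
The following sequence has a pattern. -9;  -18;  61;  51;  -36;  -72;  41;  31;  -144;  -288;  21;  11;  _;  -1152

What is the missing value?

Positions follow the repeating pattern AABB; grouping by letter gives 2 tracks.
Stream A = -9, -18, -36, -72, -144, -288, ?, -1152: a geometric progression (common ratio 2).
Stream B = 61, 51, 41, 31, 21, 11: linear: a_n = 71 − 10·n.
The gap is stream A's term 7; the rule gives -576.

-576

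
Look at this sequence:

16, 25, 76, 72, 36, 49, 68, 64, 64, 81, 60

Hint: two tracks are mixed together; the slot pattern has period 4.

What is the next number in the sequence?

The slot pattern repeats as AABB (period 4), so there are 2 interleaved tracks.
Track A = 16, 25, 36, 49, 64, 81: consecutive squares n² from n = 4.
Track B = 76, 72, 68, 64, 60: arithmetic, step −4.
Position 12 → track B, term 6 = 56.

56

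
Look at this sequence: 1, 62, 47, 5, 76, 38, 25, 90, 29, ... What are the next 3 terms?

125, 104, 20

Read the sequence 3 terms at a time; column i is its own pattern.
Stream A: 1, 5, 25 (geometric with ratio 5).
Stream B: 62, 76, 90 (linear: a_n = 48 + 14·n).
Stream C: 47, 38, 29 (linear: a_n = 56 − 9·n).
Position 10 → stream A, term 4 = 125.
Term 11 comes from stream B (its 4th entry): 104.
The 12th slot belongs to stream C; its 4th term is 20.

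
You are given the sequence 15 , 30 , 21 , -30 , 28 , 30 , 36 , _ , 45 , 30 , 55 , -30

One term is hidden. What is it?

-30

The terms cycle through 2 interleaved subsequences.
Stream A is 15, 21, 28, 36, 45, 55, which is triangular numbers n(n+1)/2 for n = 5, 6, ….
Stream B is 30, -30, 30, ?, 30, -30, which is oscillating between 30 and -30.
Stream B's pattern makes the blank -30.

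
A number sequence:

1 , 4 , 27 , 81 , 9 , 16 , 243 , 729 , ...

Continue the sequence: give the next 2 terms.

25, 36

The slot pattern repeats as AABB (period 4), so there are 2 interleaved tracks.
Stream A: 1, 4, 9, 16 — perfect squares starting at 1².
Stream B: 27, 81, 243, 729 — powers of 3.
Position 9 falls in stream A as its term 5, giving 25.
Position 10 → stream A, term 6 = 36.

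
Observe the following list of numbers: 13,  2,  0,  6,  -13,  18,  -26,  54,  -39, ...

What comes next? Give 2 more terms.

162, -52

Odd-indexed and even-indexed terms follow separate rules.
Track A: 13, 0, -13, -26, -39. Linear: a_n = 26 − 13·n.
Track B: 2, 6, 18, 54. Multiplying by 3 each time.
Position 10 → track B, term 5 = 162.
Position 11 → track A, term 6 = -52.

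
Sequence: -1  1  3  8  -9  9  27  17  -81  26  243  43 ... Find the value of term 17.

Positions 1, 3, 5, … form one subsequence and positions 2, 4, 6, … form another.
Stream A: -1, 3, -9, 27, -81, 243 — multiplying by -3 each time.
Stream B: 1, 8, 9, 17, 26, 43 — a Fibonacci-like recurrence a_n = a_{n-1} + a_{n-2}.
Term 17 comes from stream A (its 9th entry): -6561.

-6561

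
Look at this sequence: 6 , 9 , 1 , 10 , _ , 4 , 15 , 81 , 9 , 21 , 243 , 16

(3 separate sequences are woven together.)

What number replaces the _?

Taking every 3rd term gives 3 separate tracks.
Track A: 6, 10, 15, 21 (triangular numbers starting at T_3).
Track B: 9, ?, 81, 243 (successive powers of 3).
Track C: 1, 4, 9, 16 (the squares 1², 2², 3², …).
So the missing entry in track B is 27.

27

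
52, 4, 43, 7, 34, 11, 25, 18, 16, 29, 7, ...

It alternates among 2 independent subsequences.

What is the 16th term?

123

Split by position mod 2 into 2 tracks.
Subsequence A: 52, 43, 34, 25, 16, 7 (linear: a_n = 61 − 9·n).
Subsequence B: 4, 7, 11, 18, 29 (a Fibonacci-like recurrence a_n = a_{n-1} + a_{n-2}).
Position 16 → subsequence B, term 8 = 123.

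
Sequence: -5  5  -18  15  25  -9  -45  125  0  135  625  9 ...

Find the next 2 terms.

The terms cycle through 3 interleaved subsequences.
Track A: -5, 15, -45, 135. Geometric with ratio -3.
Track B: 5, 25, 125, 625. Powers 5^1, 5^2, 5^3, ….
Track C: -18, -9, 0, 9. Arithmetic, step +9.
The 13th slot belongs to track A; its 5th term is -405.
Position 14 → track B, term 5 = 3125.

-405, 3125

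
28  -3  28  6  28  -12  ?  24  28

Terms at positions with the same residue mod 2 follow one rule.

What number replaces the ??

Positions 1, 3, 5, … form one subsequence and positions 2, 4, 6, … form another.
Stream A: 28, 28, 28, ?, 28. Constant 28.
Stream B: -3, 6, -12, 24. Multiplying by -2 each time.
So the missing entry in stream A is 28.

28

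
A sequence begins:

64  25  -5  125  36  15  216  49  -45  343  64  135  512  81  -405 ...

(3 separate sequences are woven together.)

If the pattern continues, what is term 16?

729

The terms cycle through 3 interleaved subsequences.
Stream A = 64, 125, 216, 343, 512: the cubes 4³, 5³, 6³, ….
Stream B = 25, 36, 49, 64, 81: the squares 5², 6², 7², ….
Stream C = -5, 15, -45, 135, -405: multiplying by -3 each time.
Position 16 → stream A, term 6 = 729.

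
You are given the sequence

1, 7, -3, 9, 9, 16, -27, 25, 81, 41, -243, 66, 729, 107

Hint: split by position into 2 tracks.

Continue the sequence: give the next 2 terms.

-2187, 173

Split by position mod 2 into 2 tracks.
Track A: 1, -3, 9, -27, 81, -243, 729. A geometric progression (common ratio -3).
Track B: 7, 9, 16, 25, 41, 66, 107. Fibonacci-style (each term is the sum of the two before it).
Position 15 falls in track A as its term 8, giving -2187.
Position 16 → track B, term 8 = 173.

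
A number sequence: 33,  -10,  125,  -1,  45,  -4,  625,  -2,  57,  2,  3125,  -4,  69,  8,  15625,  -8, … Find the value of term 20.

Taking every 4th term gives 4 separate tracks.
Subsequence A is 33, 45, 57, 69, which is adding 12 each time.
Subsequence B is -10, -4, 2, 8, which is arithmetic, step +6.
Subsequence C is 125, 625, 3125, 15625, which is successive powers of 5.
Subsequence D is -1, -2, -4, -8, which is geometric, ×2 each step.
Position 20 → subsequence D, term 5 = -16.

-16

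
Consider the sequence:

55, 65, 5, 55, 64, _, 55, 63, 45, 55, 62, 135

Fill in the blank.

15

Split by position mod 3 into 3 tracks.
Subsequence A = 55, 55, 55, 55: always 55.
Subsequence B = 65, 64, 63, 62: arithmetic with common difference −1.
Subsequence C = 5, ?, 45, 135: geometric with ratio 3.
The gap is subsequence C's term 2; the rule gives 15.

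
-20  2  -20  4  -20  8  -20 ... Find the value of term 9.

Taking every 2nd term gives 2 separate tracks.
Track A is -20, -20, -20, -20, which is constant -20.
Track B is 2, 4, 8, which is a geometric progression (common ratio 2).
Position 9 → track A, term 5 = -20.

-20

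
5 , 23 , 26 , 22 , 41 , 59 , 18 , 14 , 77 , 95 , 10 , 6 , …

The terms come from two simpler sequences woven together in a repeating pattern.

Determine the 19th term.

-6

Positions follow the repeating pattern AABB; grouping by letter gives 2 tracks.
Track A: 5, 23, 41, 59, 77, 95. Adding 18 each time.
Track B: 26, 22, 18, 14, 10, 6. Linear: a_n = 30 − 4·n.
Term 19 comes from track B (its 9th entry): -6.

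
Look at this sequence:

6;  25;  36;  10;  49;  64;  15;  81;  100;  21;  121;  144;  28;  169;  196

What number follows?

36

Positions follow the repeating pattern ABB; grouping by letter gives 2 tracks.
Track A: 6, 10, 15, 21, 28 — the triangular numbers T_3, T_4, ….
Track B: 25, 36, 49, 64, 81, 100, 121, 144, 169, 196 — the squares 5², 6², 7², ….
Position 16 → track A, term 6 = 36.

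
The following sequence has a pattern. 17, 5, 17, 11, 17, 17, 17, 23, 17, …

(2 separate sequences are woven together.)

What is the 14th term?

Split by position mod 2 into 2 tracks.
Stream A = 17, 17, 17, 17, 17: always 17.
Stream B = 5, 11, 17, 23: linear: a_n = -1 + 6·n.
The 14th slot belongs to stream B; its 7th term is 41.

41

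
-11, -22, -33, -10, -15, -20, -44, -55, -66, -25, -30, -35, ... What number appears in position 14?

-88

The slot pattern repeats as AAABBB (period 6), so there are 2 interleaved tracks.
Track A: -11, -22, -33, -44, -55, -66. Arithmetic with common difference −11.
Track B: -10, -15, -20, -25, -30, -35. Arithmetic with common difference −5.
Position 14 → track A, term 8 = -88.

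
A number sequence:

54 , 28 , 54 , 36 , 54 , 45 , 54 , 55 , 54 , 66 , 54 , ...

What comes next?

78

Odd-indexed and even-indexed terms follow separate rules.
Track A = 54, 54, 54, 54, 54, 54: the constant sequence 54.
Track B = 28, 36, 45, 55, 66: triangular numbers starting at T_7.
The 12th slot belongs to track B; its 6th term is 78.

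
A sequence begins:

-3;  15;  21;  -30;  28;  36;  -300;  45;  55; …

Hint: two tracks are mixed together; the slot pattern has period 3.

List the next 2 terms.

Reading positions in blocks of 3 reveals the pattern ABB — 2 tracks woven together.
Track A: -3, -30, -300. Geometric with ratio 10.
Track B: 15, 21, 28, 36, 45, 55. The triangular numbers T_5, T_6, ….
Position 10 → track A, term 4 = -3000.
Position 11 → track B, term 7 = 66.

-3000, 66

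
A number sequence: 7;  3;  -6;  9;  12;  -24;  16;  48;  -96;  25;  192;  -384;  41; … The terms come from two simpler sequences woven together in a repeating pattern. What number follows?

The slot pattern repeats as ABB (period 3), so there are 2 interleaved tracks.
Track A is 7, 9, 16, 25, 41, which is a Fibonacci-like recurrence a_n = a_{n-1} + a_{n-2}.
Track B is 3, -6, 12, -24, 48, -96, 192, -384, which is a geometric progression (common ratio -2).
The 14th slot belongs to track B; its 9th term is 768.

768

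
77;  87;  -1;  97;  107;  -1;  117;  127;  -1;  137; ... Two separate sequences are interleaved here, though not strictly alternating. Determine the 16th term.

The slot pattern repeats as AAB (period 3), so there are 2 interleaved tracks.
Track A: 77, 87, 97, 107, 117, 127, 137. Arithmetic with common difference +10.
Track B: -1, -1, -1. The constant sequence -1.
Position 16 falls in track A as its term 11, giving 177.

177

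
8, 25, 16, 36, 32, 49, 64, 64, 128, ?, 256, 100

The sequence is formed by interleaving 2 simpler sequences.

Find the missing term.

Split by position mod 2 into 2 tracks.
Track A = 8, 16, 32, 64, 128, 256: powers of 2.
Track B = 25, 36, 49, 64, ?, 100: consecutive squares n² from n = 5.
Filling track B at index 5 by its rule yields 81.

81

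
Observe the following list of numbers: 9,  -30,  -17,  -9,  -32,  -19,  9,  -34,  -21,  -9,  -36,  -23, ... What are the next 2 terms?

Read the sequence 3 terms at a time; column i is its own pattern.
Track A is 9, -9, 9, -9, which is oscillating between 9 and -9.
Track B is -30, -32, -34, -36, which is arithmetic with common difference −2.
Track C is -17, -19, -21, -23, which is arithmetic, step −2.
The 13th slot belongs to track A; its 5th term is 9.
The 14th slot belongs to track B; its 5th term is -38.

9, -38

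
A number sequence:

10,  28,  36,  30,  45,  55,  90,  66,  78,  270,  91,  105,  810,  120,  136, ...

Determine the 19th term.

The slot pattern repeats as ABB (period 3), so there are 2 interleaved tracks.
Stream A: 10, 30, 90, 270, 810 (multiplying by 3 each time).
Stream B: 28, 36, 45, 55, 66, 78, 91, 105, 120, 136 (triangular numbers n(n+1)/2 for n = 7, 8, …).
Position 19 → stream A, term 7 = 7290.

7290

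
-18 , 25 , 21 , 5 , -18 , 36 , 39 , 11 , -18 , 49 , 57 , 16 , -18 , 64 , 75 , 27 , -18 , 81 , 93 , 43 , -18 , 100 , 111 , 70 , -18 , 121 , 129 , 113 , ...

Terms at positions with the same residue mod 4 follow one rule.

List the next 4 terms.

Taking every 4th term gives 4 separate tracks.
Subsequence A is -18, -18, -18, -18, -18, -18, -18, which is the constant sequence -18.
Subsequence B is 25, 36, 49, 64, 81, 100, 121, which is perfect squares starting at 5².
Subsequence C is 21, 39, 57, 75, 93, 111, 129, which is arithmetic with common difference +18.
Subsequence D is 5, 11, 16, 27, 43, 70, 113, which is Fibonacci-style (each term is the sum of the two before it).
Position 29 falls in subsequence A as its term 8, giving -18.
Position 30 falls in subsequence B as its term 8, giving 144.
Term 31 comes from subsequence C (its 8th entry): 147.
The 32nd slot belongs to subsequence D; its 8th term is 183.

-18, 144, 147, 183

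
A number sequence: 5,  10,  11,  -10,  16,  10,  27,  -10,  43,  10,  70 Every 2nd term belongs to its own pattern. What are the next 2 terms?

-10, 113

Taking every 2nd term gives 2 separate tracks.
Track A: 5, 11, 16, 27, 43, 70. A Fibonacci-like recurrence a_n = a_{n-1} + a_{n-2}.
Track B: 10, -10, 10, -10, 10. The oscillation 10·(−1)^(n+1).
Position 12 → track B, term 6 = -10.
Position 13 falls in track A as its term 7, giving 113.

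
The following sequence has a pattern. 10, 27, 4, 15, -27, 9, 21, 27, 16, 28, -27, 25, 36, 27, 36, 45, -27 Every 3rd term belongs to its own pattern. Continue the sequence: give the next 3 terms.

49, 55, 27

Read the sequence 3 terms at a time; column i is its own pattern.
Subsequence A is 10, 15, 21, 28, 36, 45, which is the triangular numbers T_4, T_5, ….
Subsequence B is 27, -27, 27, -27, 27, -27, which is oscillating between 27 and -27.
Subsequence C is 4, 9, 16, 25, 36, which is perfect squares starting at 2².
Position 18 → subsequence C, term 6 = 49.
Term 19 comes from subsequence A (its 7th entry): 55.
Position 20 → subsequence B, term 7 = 27.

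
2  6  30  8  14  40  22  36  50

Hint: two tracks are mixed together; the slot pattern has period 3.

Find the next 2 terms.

The slot pattern repeats as AAB (period 3), so there are 2 interleaved tracks.
Stream A: 2, 6, 8, 14, 22, 36. A Fibonacci-like recurrence a_n = a_{n-1} + a_{n-2}.
Stream B: 30, 40, 50. Adding 10 each time.
Term 10 comes from stream A (its 7th entry): 58.
Position 11 → stream A, term 8 = 94.

58, 94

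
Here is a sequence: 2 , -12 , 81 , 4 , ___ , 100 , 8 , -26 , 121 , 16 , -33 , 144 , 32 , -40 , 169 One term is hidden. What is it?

-19

Taking every 3rd term gives 3 separate tracks.
Stream A: 2, 4, 8, 16, 32 — a geometric progression (common ratio 2).
Stream B: -12, ?, -26, -33, -40 — arithmetic with common difference −7.
Stream C: 81, 100, 121, 144, 169 — the squares 9², 10², 11², ….
So the missing entry in stream B is -19.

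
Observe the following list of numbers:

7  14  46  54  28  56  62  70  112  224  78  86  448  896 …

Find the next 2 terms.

94, 102

Reading positions in blocks of 4 reveals the pattern AABB — 2 tracks woven together.
Track A = 7, 14, 28, 56, 112, 224, 448, 896: multiplying by 2 each time.
Track B = 46, 54, 62, 70, 78, 86: adding 8 each time.
The 15th slot belongs to track B; its 7th term is 94.
The 16th slot belongs to track B; its 8th term is 102.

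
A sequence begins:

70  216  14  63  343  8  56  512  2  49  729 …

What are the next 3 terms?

-4, 42, 1000

The terms cycle through 3 interleaved subsequences.
Track A: 70, 63, 56, 49 (subtracting 7 each time).
Track B: 216, 343, 512, 729 (the cubes 6³, 7³, 8³, …).
Track C: 14, 8, 2 (arithmetic with common difference −6).
Term 12 comes from track C (its 4th entry): -4.
Term 13 comes from track A (its 5th entry): 42.
The 14th slot belongs to track B; its 5th term is 1000.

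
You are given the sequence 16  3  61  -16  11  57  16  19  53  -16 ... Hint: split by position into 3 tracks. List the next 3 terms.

27, 49, 16

Split by position mod 3 into 3 tracks.
Stream A = 16, -16, 16, -16: alternating ±16.
Stream B = 3, 11, 19: linear: a_n = -5 + 8·n.
Stream C = 61, 57, 53: subtracting 4 each time.
Term 11 comes from stream B (its 4th entry): 27.
Position 12 → stream C, term 4 = 49.
Term 13 comes from stream A (its 5th entry): 16.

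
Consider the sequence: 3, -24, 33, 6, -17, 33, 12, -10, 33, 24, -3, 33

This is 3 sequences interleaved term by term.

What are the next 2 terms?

48, 4

Split by position mod 3 into 3 tracks.
Track A: 3, 6, 12, 24 — a geometric progression (common ratio 2).
Track B: -24, -17, -10, -3 — linear: a_n = -31 + 7·n.
Track C: 33, 33, 33, 33 — always 33.
Position 13 falls in track A as its term 5, giving 48.
The 14th slot belongs to track B; its 5th term is 4.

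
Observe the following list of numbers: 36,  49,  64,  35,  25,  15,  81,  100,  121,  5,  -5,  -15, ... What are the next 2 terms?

144, 169

Reading positions in blocks of 6 reveals the pattern AAABBB — 2 tracks woven together.
Stream A: 36, 49, 64, 81, 100, 121 — the squares 6², 7², 8², ….
Stream B: 35, 25, 15, 5, -5, -15 — arithmetic, step −10.
Position 13 falls in stream A as its term 7, giving 144.
The 14th slot belongs to stream A; its 8th term is 169.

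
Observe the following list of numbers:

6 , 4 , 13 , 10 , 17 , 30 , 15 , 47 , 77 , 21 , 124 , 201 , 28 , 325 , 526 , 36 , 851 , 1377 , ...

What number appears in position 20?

Reading positions in blocks of 3 reveals the pattern ABB — 2 tracks woven together.
Track A: 6, 10, 15, 21, 28, 36 — triangular numbers n(n+1)/2 for n = 3, 4, ….
Track B: 4, 13, 17, 30, 47, 77, 124, 201, 325, 526, 851, 1377 — a Fibonacci-like recurrence a_n = a_{n-1} + a_{n-2}.
Position 20 → track B, term 13 = 2228.

2228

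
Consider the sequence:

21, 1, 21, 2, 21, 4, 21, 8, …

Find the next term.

21

Taking every 2nd term gives 2 separate tracks.
Stream A is 21, 21, 21, 21, which is always 21.
Stream B is 1, 2, 4, 8, which is powers 2^0, 2^1, 2^2, ….
Position 9 → stream A, term 5 = 21.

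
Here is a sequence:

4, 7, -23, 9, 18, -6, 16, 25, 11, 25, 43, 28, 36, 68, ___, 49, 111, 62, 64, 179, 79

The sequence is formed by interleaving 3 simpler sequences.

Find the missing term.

Taking every 3rd term gives 3 separate tracks.
Stream A is 4, 9, 16, 25, 36, 49, 64, which is perfect squares starting at 2².
Stream B is 7, 18, 25, 43, 68, 111, 179, which is each term equals the sum of the previous two.
Stream C is -23, -6, 11, 28, ?, 62, 79, which is arithmetic with common difference +17.
So the missing entry in stream C is 45.

45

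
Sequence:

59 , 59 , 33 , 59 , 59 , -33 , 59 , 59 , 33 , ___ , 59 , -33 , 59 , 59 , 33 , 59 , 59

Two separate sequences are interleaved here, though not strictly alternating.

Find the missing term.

59

The slot pattern repeats as AAB (period 3), so there are 2 interleaved tracks.
Subsequence A is 59, 59, 59, 59, 59, 59, ?, 59, 59, 59, 59, 59, which is the constant sequence 59.
Subsequence B is 33, -33, 33, -33, 33, which is alternating ±33.
Filling subsequence A at index 7 by its rule yields 59.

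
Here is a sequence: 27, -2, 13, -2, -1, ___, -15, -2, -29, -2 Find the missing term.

-2

Odd-indexed and even-indexed terms follow separate rules.
Track A: 27, 13, -1, -15, -29. Subtracting 14 each time.
Track B: -2, -2, ?, -2, -2. The constant sequence -2.
Track B's pattern makes the blank -2.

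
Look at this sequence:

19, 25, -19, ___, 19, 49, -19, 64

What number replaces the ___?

Odd-indexed and even-indexed terms follow separate rules.
Track A = 19, -19, 19, -19: the oscillation 19·(−1)^(n+1).
Track B = 25, ?, 49, 64: consecutive squares n² from n = 5.
Track B's pattern makes the blank 36.

36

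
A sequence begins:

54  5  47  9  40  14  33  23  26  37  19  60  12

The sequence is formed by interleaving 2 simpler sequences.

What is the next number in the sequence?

Positions 1, 3, 5, … form one subsequence and positions 2, 4, 6, … form another.
Track A is 54, 47, 40, 33, 26, 19, 12, which is arithmetic with common difference −7.
Track B is 5, 9, 14, 23, 37, 60, which is a Fibonacci-like recurrence a_n = a_{n-1} + a_{n-2}.
Position 14 falls in track B as its term 7, giving 97.

97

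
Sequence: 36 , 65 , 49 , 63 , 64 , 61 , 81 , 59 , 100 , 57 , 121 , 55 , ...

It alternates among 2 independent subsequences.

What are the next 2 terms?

Taking every 2nd term gives 2 separate tracks.
Subsequence A: 36, 49, 64, 81, 100, 121. Perfect squares starting at 6².
Subsequence B: 65, 63, 61, 59, 57, 55. Linear: a_n = 67 − 2·n.
Position 13 falls in subsequence A as its term 7, giving 144.
Position 14 → subsequence B, term 7 = 53.

144, 53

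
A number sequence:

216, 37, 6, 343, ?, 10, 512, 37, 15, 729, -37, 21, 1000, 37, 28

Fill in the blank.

-37

Read the sequence 3 terms at a time; column i is its own pattern.
Subsequence A: 216, 343, 512, 729, 1000. Perfect cubes starting at 6³.
Subsequence B: 37, ?, 37, -37, 37. Oscillating between 37 and -37.
Subsequence C: 6, 10, 15, 21, 28. Triangular numbers starting at T_3.
Subsequence B's pattern makes the blank -37.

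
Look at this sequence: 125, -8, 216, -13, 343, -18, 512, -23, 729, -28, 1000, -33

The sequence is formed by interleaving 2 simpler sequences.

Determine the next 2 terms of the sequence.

1331, -38

The terms cycle through 2 interleaved subsequences.
Track A: 125, 216, 343, 512, 729, 1000 — consecutive cubes n³ from n = 5.
Track B: -8, -13, -18, -23, -28, -33 — arithmetic, step −5.
Position 13 falls in track A as its term 7, giving 1331.
Term 14 comes from track B (its 7th entry): -38.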